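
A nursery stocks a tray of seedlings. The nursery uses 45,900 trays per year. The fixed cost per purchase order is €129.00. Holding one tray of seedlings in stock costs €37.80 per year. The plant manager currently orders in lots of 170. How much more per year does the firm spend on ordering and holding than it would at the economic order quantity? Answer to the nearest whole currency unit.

EOQ = √(2DS/H) = √(2 × 45,900 × 129 / 37.8) ≈ 559.72.
Cost at Q* = (D/Q*)S + (Q*/2)H = √(2DSH) ≈ €21,157.39.
Cost at Q = 170: (45,900/170)×129 + (170/2)×37.8 = €34,830.00 + €3,213.00 = €38,043.00.
Excess = €38,043.00 − €21,157.39 = €16,885.61.

Extra cost ≈ €16,886 per year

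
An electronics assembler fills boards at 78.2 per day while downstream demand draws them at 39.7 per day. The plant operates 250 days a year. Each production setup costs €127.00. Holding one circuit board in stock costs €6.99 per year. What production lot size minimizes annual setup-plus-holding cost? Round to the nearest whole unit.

Q* ≈ 856 boards

Annual demand D = 39.7 × 250 = 9,925.
Production build-up factor (1 − d/p) = 1 − 39.7/78.2 = 0.4923.
Q* = √(2DS / (H(1 − d/p))) = √(2 × 9,925 × 127 / (6.99 × 0.4923)).
= √(2,520,950 / 3.4414) ≈ 855.887.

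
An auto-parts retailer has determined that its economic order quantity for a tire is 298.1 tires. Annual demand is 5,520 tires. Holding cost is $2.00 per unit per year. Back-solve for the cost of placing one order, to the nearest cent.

The basic EOQ model gives Q* = √(2DS/H); rearrange for the unknown.
From Q* = √(2DS/H): S = Q*²H / (2D) = 298.1² × 2 / (2 × 5,520) = 16.0985.

S ≈ $16.10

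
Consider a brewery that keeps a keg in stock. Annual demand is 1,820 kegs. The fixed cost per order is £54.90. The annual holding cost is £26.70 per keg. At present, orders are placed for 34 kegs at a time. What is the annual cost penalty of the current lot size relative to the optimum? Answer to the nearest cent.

Extra cost ≈ £1,082.77 per year

EOQ = √(2DS/H) = √(2 × 1,820 × 54.9 / 26.7) ≈ 86.51.
Cost at Q* = (D/Q*)S + (Q*/2)H = √(2DSH) ≈ £2,309.90.
Cost at Q = 34: (1,820/34)×54.9 + (34/2)×26.7 = £2,938.76 + £453.90 = £3,392.66.
Excess = £3,392.66 − £2,309.90 = £1,082.77.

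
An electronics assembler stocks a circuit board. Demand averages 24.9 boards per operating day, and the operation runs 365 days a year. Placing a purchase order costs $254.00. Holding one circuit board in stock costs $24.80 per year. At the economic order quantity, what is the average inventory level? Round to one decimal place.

Average inventory ≈ 215.7 boards

Annual demand D = 24.9 × 365 = 9,088.5.
The optimal lot size = √(2DS/H) = √(2 × 9,088.5 × 254 / 24.8) ≈ 431.47.
Average inventory = Q*/2 ≈ 431.47 / 2 = 215.736.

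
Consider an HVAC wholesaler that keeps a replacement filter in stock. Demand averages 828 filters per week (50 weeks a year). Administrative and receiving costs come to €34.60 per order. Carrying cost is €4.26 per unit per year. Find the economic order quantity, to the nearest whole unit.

Annual demand D = 828 × 50 = 41,400.
EOQ = √(2DS / H) = √(2 × 41,400 × 34.6 / 4.26).
= √(2,864,880 / 4.26) = √672,507.0423 ≈ 820.065.

Q* ≈ 820 filters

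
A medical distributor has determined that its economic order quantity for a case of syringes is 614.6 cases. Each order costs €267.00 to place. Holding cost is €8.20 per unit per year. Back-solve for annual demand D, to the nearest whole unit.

D ≈ 5,800 cases per year

Squaring Q* = √(2DS/H) gives Q*² = 2DS/H.
From Q* = √(2DS/H): D = Q*²H / (2S) = 614.6² × 8.2 / (2 × 267) = 5800.397.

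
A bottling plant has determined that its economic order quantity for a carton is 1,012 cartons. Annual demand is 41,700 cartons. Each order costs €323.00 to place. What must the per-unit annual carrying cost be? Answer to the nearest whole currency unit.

H ≈ €26

The basic EOQ model gives Q* = √(2DS/H); rearrange for the unknown.
From Q* = √(2DS/H): H = 2DS / Q*² = 2 × 41,700 × 323 / 1,012² = 26.3031.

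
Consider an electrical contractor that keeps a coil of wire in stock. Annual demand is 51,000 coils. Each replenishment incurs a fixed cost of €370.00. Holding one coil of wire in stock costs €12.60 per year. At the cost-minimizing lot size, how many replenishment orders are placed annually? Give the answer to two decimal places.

N ≈ 29.47 orders per year

The optimal lot size = √(2DS/H) = √(2 × 51,000 × 370 / 12.6) ≈ 1730.68.
Orders per year = D / Q* = 51,000 / 1730.68 ≈ 29.468.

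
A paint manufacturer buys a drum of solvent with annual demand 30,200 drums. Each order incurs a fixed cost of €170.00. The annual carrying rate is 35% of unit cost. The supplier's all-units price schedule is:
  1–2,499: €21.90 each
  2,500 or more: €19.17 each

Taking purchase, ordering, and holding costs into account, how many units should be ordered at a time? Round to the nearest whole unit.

Q* ≈ 2,500 drums

Holding cost per unit per year at price C is H = 0.35·C.
Evaluate total cost at each tier's feasible EOQ or, if the EOQ is below the tier, at the tier's minimum quantity.
EOQ at €21.90 = 1157.4 (feasible in tier 1): TC = 30,200×€21.90 + (30,200/1157.4)×170 + (1157.4/2)×0.35×€21.90 = €670,251.54.
EOQ at €19.17 = 1237.1 < 2500, so use break Q=2500: TC = 30,200×€19.17 + (30,200/2500.0)×170 + (2500.0/2)×0.35×€19.17 = €589,374.47.
Lowest total cost is €589,374.47 at Q = 2500.0.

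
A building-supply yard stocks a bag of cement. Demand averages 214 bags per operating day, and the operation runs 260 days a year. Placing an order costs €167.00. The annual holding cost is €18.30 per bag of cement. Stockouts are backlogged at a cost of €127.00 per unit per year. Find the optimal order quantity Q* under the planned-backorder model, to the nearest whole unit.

Q* ≈ 1,078 bags

Annual demand D = 214 × 260 = 55,640.
With planned backorders, Q* = √(2DS/H) · √((H+B)/B).
√(2DS/H) = √(2 × 55,640 × 167 / 18.3) = 1007.723.
√((H+B)/B) = √((18.3+127)/127) = 1.0696.
Q* ≈ 1077.884.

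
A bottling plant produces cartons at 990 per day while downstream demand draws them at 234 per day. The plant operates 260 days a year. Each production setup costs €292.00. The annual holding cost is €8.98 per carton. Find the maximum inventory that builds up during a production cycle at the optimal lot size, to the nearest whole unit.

Annual demand D = 234 × 260 = 60,840.
Production build-up factor (1 − d/p) = 1 − 234/990 = 0.7636.
Q* = √(2DS / (H(1 − d/p))) = √(2 × 60,840 × 292 / (8.98 × 0.7636)).
= √(35,530,560 / 6.8575) ≈ 2276.248.
Maximum inventory = Q*(1 − d/p) = 2276.248 × 0.7636 ≈ 1738.226.

I_max ≈ 1,738 cartons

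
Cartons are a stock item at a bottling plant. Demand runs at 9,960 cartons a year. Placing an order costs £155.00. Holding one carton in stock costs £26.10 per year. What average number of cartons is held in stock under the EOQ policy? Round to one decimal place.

Average inventory ≈ 172.0 cartons

EOQ = √(2DS/H) = √(2 × 9,960 × 155 / 26.1) ≈ 343.95.
Average inventory = Q*/2 ≈ 343.95 / 2 = 171.973.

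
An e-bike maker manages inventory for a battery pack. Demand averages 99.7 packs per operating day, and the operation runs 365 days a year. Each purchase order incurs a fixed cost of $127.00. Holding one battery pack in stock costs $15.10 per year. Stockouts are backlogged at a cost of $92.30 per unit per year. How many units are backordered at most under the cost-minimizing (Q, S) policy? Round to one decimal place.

S* ≈ 118.7 packs

Annual demand D = 99.7 × 365 = 36,390.5.
With planned backorders, Q* = √(2DS/H) · √((H+B)/B).
√(2DS/H) = √(2 × 36,390.5 × 127 / 15.1) = 782.388.
√((H+B)/B) = √((15.1+92.3)/92.3) = 1.0787.
Q* ≈ 843.964.
S* = Q* · H/(H+B) = 843.964 × 15.1/107.4 ≈ 118.658.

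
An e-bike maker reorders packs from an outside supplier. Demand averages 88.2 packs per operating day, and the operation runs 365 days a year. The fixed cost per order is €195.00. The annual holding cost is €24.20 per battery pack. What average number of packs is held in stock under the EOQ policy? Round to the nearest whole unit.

Average inventory ≈ 360 packs

Annual demand D = 88.2 × 365 = 32,193.
The optimal lot size = √(2DS/H) = √(2 × 32,193 × 195 / 24.2) ≈ 720.29.
Average inventory = Q*/2 ≈ 720.29 / 2 = 360.143.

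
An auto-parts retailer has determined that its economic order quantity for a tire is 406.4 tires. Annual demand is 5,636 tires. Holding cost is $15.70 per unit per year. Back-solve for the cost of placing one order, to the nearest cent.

Invert the EOQ relation Q*² = 2DS/H.
From Q* = √(2DS/H): S = Q*²H / (2D) = 406.4² × 15.7 / (2 × 5,636) = 230.0414.

S ≈ $230.04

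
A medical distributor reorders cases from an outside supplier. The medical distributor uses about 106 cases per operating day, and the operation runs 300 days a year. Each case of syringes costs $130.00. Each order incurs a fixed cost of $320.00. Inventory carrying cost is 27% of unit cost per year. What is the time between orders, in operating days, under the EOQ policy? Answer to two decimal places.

Annual demand D = 106 × 300 = 31,800.
Holding cost H = 0.27 × $130.00 = $35.1000 per unit per year.
Q* = √(2DS/H) = √(2 × 31,800 × 320 / 35.1) ≈ 761.47.
Cycle time = Q*/D × 300 = 761.47 / 31,800 × 300 ≈ 7.184 days.

T ≈ 7.18 days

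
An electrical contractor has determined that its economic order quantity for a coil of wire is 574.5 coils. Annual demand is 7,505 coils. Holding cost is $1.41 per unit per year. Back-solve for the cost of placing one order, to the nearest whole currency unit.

Squaring Q* = √(2DS/H) gives Q*² = 2DS/H.
From Q* = √(2DS/H): S = Q*²H / (2D) = 574.5² × 1.41 / (2 × 7,505) = 31.0041.

S ≈ $31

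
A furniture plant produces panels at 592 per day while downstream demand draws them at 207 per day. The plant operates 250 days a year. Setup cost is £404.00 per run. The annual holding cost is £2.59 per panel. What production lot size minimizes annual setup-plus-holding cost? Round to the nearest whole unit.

Annual demand D = 207 × 250 = 51,750.
Production build-up factor (1 − d/p) = 1 − 207/592 = 0.6503.
Q* = √(2DS / (H(1 − d/p))) = √(2 × 51,750 × 404 / (2.59 × 0.6503)).
= √(41,814,000 / 1.6844) ≈ 4982.433.

Q* ≈ 4,982 panels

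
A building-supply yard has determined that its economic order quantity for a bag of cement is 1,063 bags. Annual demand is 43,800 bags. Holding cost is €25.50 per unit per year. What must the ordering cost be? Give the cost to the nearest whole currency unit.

S ≈ €329

The basic EOQ model gives Q* = √(2DS/H); rearrange for the unknown.
From Q* = √(2DS/H): S = Q*²H / (2D) = 1,063² × 25.5 / (2 × 43,800) = 328.9293.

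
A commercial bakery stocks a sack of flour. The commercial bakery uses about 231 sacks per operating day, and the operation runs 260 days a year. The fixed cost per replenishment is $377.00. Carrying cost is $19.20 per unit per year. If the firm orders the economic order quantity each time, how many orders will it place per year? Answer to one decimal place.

Annual demand D = 231 × 260 = 60,060.
The optimal lot size = √(2DS/H) = √(2 × 60,060 × 377 / 19.2) ≈ 1535.78.
Orders per year = D / Q* = 60,060 / 1535.78 ≈ 39.107.

N ≈ 39.1 orders per year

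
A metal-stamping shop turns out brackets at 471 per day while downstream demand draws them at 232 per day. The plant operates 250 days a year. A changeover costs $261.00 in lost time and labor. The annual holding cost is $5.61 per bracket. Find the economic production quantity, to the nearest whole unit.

Annual demand D = 232 × 250 = 58,000.
Production build-up factor (1 − d/p) = 1 − 232/471 = 0.5074.
Q* = √(2DS / (H(1 − d/p))) = √(2 × 58,000 × 261 / (5.61 × 0.5074)).
= √(30,276,000 / 2.8467) ≈ 3261.214.

Q* ≈ 3,261 brackets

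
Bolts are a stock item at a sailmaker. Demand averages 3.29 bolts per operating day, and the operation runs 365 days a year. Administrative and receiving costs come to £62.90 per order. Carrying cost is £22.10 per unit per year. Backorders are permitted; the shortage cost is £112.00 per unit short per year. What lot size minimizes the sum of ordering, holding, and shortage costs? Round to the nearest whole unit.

Q* ≈ 90 bolts

Annual demand D = 3.29 × 365 = 1,200.85.
With planned backorders, Q* = √(2DS/H) · √((H+B)/B).
√(2DS/H) = √(2 × 1,200.85 × 62.9 / 22.1) = 82.678.
√((H+B)/B) = √((22.1+112)/112) = 1.0942.
Q* ≈ 90.468.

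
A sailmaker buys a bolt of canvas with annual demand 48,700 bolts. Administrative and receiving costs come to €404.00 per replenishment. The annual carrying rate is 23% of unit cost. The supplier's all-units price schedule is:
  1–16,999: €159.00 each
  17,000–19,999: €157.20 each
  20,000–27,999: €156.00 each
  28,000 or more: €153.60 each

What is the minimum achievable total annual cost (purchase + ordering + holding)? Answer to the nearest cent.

Holding cost per unit per year at price C is H = 0.23·C.
Evaluate total cost at each tier's feasible EOQ or, if the EOQ is below the tier, at the tier's minimum quantity.
EOQ at €159.00 = 1037.3 (feasible in tier 1): TC = 48,700×€159.00 + (48,700/1037.3)×404 + (1037.3/2)×0.23×€159.00 = €7,781,234.35.
EOQ at €157.20 = 1043.2 < 17000, so use break Q=17000: TC = 48,700×€157.20 + (48,700/17000.0)×404 + (17000.0/2)×0.23×€157.20 = €7,964,123.34.
EOQ at €156.00 = 1047.2 < 20000, so use break Q=20000: TC = 48,700×€156.00 + (48,700/20000.0)×404 + (20000.0/2)×0.23×€156.00 = €7,956,983.74.
EOQ at €153.60 = 1055.4 < 28000, so use break Q=28000: TC = 48,700×€153.60 + (48,700/28000.0)×404 + (28000.0/2)×0.23×€153.60 = €7,975,614.67.
Lowest total cost among the candidates is at Q = 1037.3.

TC* ≈ €7,781,234.35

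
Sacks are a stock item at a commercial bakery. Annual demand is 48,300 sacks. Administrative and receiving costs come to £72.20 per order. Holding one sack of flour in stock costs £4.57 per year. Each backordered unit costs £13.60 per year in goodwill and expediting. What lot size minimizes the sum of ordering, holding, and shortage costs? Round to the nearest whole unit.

Q* ≈ 1,428 sacks

With planned backorders, Q* = √(2DS/H) · √((H+B)/B).
√(2DS/H) = √(2 × 48,300 × 72.2 / 4.57) = 1235.376.
√((H+B)/B) = √((4.57+13.6)/13.6) = 1.1559.
Q* ≈ 1427.931.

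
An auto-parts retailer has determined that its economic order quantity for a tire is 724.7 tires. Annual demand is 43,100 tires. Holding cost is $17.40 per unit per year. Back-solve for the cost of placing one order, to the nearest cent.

The basic EOQ model gives Q* = √(2DS/H); rearrange for the unknown.
From Q* = √(2DS/H): S = Q*²H / (2D) = 724.7² × 17.4 / (2 × 43,100) = 106.0128.

S ≈ $106.01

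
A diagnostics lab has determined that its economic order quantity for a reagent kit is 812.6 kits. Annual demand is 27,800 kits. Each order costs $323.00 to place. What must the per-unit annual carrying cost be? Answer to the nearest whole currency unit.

Squaring Q* = √(2DS/H) gives Q*² = 2DS/H.
From Q* = √(2DS/H): H = 2DS / Q*² = 2 × 27,800 × 323 / 812.6² = 27.1972.

H ≈ $27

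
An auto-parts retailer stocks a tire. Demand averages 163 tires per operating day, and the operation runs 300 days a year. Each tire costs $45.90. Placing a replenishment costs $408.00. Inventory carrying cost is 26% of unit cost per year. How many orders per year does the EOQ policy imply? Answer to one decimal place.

N ≈ 26.7 orders per year

Annual demand D = 163 × 300 = 48,900.
Holding cost H = 0.26 × $45.90 = $11.9340 per unit per year.
The optimal lot size = √(2DS/H) = √(2 × 48,900 × 408 / 11.934) ≈ 1828.55.
Orders per year = D / Q* = 48,900 / 1828.55 ≈ 26.743.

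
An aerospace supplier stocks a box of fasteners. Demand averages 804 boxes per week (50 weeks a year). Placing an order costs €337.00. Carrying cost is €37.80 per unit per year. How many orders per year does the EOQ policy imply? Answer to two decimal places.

N ≈ 47.48 orders per year

Annual demand D = 804 × 50 = 40,200.
The optimal lot size = √(2DS/H) = √(2 × 40,200 × 337 / 37.8) ≈ 846.64.
Orders per year = D / Q* = 40,200 / 846.64 ≈ 47.482.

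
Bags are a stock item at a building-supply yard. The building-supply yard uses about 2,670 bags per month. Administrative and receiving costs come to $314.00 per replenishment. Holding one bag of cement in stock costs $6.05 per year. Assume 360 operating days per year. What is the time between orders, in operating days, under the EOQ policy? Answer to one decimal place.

Annual demand D = 2,670 × 12 = 32,040.
EOQ = √(2DS/H) = √(2 × 32,040 × 314 / 6.05) ≈ 1823.68.
Cycle time = Q*/D × 360 = 1823.68 / 32,040 × 360 ≈ 20.491 days.

T ≈ 20.5 days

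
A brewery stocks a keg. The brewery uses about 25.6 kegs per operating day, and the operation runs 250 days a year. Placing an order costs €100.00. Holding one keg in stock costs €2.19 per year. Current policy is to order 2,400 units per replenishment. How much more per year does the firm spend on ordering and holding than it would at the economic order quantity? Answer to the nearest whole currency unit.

Annual demand D = 25.6 × 250 = 6,400.
EOQ = √(2DS/H) = √(2 × 6,400 × 100 / 2.19) ≈ 764.51.
Cost at Q* = (D/Q*)S + (Q*/2)H = √(2DSH) ≈ €1,674.28.
Cost at Q = 2,400: (6,400/2,400)×100 + (2,400/2)×2.19 = €266.67 + €2,628.00 = €2,894.67.
Excess = €2,894.67 − €1,674.28 = €1,220.39.

Extra cost ≈ €1,220 per year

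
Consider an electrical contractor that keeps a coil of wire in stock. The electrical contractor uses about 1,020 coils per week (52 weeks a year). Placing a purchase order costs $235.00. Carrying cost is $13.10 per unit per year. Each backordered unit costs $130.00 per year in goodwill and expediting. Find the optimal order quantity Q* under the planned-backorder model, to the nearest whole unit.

Annual demand D = 1,020 × 52 = 53,040.
With planned backorders, Q* = √(2DS/H) · √((H+B)/B).
√(2DS/H) = √(2 × 53,040 × 235 / 13.1) = 1379.479.
√((H+B)/B) = √((13.1+130)/130) = 1.0492.
Q* ≈ 1447.315.

Q* ≈ 1,447 coils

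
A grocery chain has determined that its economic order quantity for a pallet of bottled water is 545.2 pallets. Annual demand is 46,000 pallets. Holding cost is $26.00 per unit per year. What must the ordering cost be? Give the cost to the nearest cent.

Squaring Q* = √(2DS/H) gives Q*² = 2DS/H.
From Q* = √(2DS/H): S = Q*²H / (2D) = 545.2² × 26 / (2 × 46,000) = 84.0035.

S ≈ $84.00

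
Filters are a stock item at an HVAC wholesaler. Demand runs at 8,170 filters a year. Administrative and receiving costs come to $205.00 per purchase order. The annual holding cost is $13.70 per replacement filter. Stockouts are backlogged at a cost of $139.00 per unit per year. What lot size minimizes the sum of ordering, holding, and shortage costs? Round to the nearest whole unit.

With planned backorders, Q* = √(2DS/H) · √((H+B)/B).
√(2DS/H) = √(2 × 8,170 × 205 / 13.7) = 494.473.
√((H+B)/B) = √((13.7+139)/139) = 1.0481.
Q* ≈ 518.268.

Q* ≈ 518 filters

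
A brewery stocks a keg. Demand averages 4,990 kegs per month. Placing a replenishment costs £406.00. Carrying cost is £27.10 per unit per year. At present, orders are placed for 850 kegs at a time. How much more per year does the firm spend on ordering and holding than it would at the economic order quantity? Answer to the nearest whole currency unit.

Extra cost ≈ £3,819 per year

Annual demand D = 4,990 × 12 = 59,880.
EOQ = √(2DS/H) = √(2 × 59,880 × 406 / 27.1) ≈ 1339.47.
Cost at Q* = (D/Q*)S + (Q*/2)H = √(2DSH) ≈ £36,299.74.
Cost at Q = 850: (59,880/850)×406 + (850/2)×27.1 = £28,601.51 + £11,517.50 = £40,119.01.
Excess = £40,119.01 − £36,299.74 = £3,819.26.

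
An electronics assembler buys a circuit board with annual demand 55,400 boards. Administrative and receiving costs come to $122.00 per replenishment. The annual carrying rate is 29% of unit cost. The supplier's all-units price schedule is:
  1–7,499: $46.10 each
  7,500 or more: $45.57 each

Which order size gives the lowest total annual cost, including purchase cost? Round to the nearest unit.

Holding cost per unit per year at price C is H = 0.29·C.
Evaluate total cost at each tier's feasible EOQ or, if the EOQ is below the tier, at the tier's minimum quantity.
EOQ at $46.10 = 1005.5 (feasible in tier 1): TC = 55,400×$46.10 + (55,400/1005.5)×122 + (1005.5/2)×0.29×$46.10 = $2,567,383.09.
EOQ at $45.57 = 1011.4 < 7500, so use break Q=7500: TC = 55,400×$45.57 + (55,400/7500.0)×122 + (7500.0/2)×0.29×$45.57 = $2,575,036.55.
Lowest total cost is $2,567,383.09 at Q = 1005.5.

Q* ≈ 1,006 boards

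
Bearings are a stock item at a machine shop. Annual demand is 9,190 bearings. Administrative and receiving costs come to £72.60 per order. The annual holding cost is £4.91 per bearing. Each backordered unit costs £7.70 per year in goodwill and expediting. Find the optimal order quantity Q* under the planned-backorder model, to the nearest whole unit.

Q* ≈ 667 bearings

With planned backorders, Q* = √(2DS/H) · √((H+B)/B).
√(2DS/H) = √(2 × 9,190 × 72.6 / 4.91) = 521.315.
√((H+B)/B) = √((4.91+7.7)/7.7) = 1.2797.
Q* ≈ 667.133.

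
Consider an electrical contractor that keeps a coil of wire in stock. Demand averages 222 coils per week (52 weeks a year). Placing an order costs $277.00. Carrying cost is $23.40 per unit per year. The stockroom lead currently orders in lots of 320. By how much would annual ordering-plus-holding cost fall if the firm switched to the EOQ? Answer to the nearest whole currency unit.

Extra cost ≈ $1,504 per year

Annual demand D = 222 × 52 = 11,544.
EOQ = √(2DS/H) = √(2 × 11,544 × 277 / 23.4) ≈ 522.79.
Cost at Q* = (D/Q*)S + (Q*/2)H = √(2DSH) ≈ $12,233.23.
Cost at Q = 320: (11,544/320)×277 + (320/2)×23.4 = $9,992.78 + $3,744.00 = $13,736.78.
Excess = $13,736.78 − $12,233.23 = $1,503.55.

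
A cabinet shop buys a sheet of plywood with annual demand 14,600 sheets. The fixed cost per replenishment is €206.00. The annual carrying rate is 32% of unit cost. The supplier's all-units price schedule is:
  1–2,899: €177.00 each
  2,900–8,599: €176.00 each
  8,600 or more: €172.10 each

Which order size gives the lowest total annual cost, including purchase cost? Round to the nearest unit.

Holding cost per unit per year at price C is H = 0.32·C.
Candidates are each tier's EOQ (if it falls in that tier) and each price-break quantity.
EOQ at €177.00 = 325.9 (feasible in tier 1): TC = 14,600×€177.00 + (14,600/325.9)×206 + (325.9/2)×0.32×€177.00 = €2,602,658.09.
EOQ at €176.00 = 326.8 < 2900, so use break Q=2900: TC = 14,600×€176.00 + (14,600/2900.0)×206 + (2900.0/2)×0.32×€176.00 = €2,652,301.10.
EOQ at €172.10 = 330.5 < 8600, so use break Q=8600: TC = 14,600×€172.10 + (14,600/8600.0)×206 + (8600.0/2)×0.32×€172.10 = €2,749,819.32.
Lowest total cost is €2,602,658.09 at Q = 325.9.

Q* ≈ 326 sheets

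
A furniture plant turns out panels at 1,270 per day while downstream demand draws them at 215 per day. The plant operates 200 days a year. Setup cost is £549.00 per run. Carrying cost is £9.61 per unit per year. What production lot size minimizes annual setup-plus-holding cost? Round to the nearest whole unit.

Annual demand D = 215 × 200 = 43,000.
Production build-up factor (1 − d/p) = 1 − 215/1,270 = 0.8307.
Q* = √(2DS / (H(1 − d/p))) = √(2 × 43,000 × 549 / (9.61 × 0.8307)).
= √(47,214,000 / 7.9831) ≈ 2431.920.

Q* ≈ 2,432 panels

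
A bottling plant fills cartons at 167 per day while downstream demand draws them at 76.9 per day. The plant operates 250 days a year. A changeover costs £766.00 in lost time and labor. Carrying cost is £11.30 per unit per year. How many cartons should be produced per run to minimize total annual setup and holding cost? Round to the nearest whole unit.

Q* ≈ 2,198 cartons

Annual demand D = 76.9 × 250 = 19,225.
Production build-up factor (1 − d/p) = 1 − 76.9/167 = 0.5395.
Q* = √(2DS / (H(1 − d/p))) = √(2 × 19,225 × 766 / (11.3 × 0.5395)).
= √(29,452,700 / 6.0966) ≈ 2197.957.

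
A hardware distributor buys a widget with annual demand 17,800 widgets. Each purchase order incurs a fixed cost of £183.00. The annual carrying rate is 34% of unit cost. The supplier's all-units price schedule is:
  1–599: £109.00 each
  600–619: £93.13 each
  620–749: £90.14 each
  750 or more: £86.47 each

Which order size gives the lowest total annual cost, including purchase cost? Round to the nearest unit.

Holding cost per unit per year at price C is H = 0.34·C.
Candidates are each tier's EOQ (if it falls in that tier) and each price-break quantity.
EOQ at £109.00 = 419.3 (feasible in tier 1): TC = 17,800×£109.00 + (17,800/419.3)×183 + (419.3/2)×0.34×£109.00 = £1,955,738.29.
EOQ at £93.13 = 453.6 < 600, so use break Q=600: TC = 17,800×£93.13 + (17,800/600.0)×183 + (600.0/2)×0.34×£93.13 = £1,672,642.26.
EOQ at £90.14 = 461.1 < 620, so use break Q=620: TC = 17,800×£90.14 + (17,800/620.0)×183 + (620.0/2)×0.34×£90.14 = £1,619,246.63.
EOQ at £86.47 = 470.7 < 750, so use break Q=750: TC = 17,800×£86.47 + (17,800/750.0)×183 + (750.0/2)×0.34×£86.47 = £1,554,534.12.
Lowest total cost is £1,554,534.12 at Q = 750.0.

Q* ≈ 750 widgets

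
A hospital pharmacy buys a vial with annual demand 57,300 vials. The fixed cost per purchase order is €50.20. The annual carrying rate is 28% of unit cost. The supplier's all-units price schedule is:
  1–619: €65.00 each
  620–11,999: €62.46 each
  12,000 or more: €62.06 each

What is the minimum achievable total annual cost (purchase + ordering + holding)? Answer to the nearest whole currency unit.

Holding cost per unit per year at price C is H = 0.28·C.
Evaluate total cost at each tier's feasible EOQ or, if the EOQ is below the tier, at the tier's minimum quantity.
EOQ at €65.00 = 562.2 (feasible in tier 1): TC = 57,300×€65.00 + (57,300/562.2)×50.2 + (562.2/2)×0.28×€65.00 = €3,734,732.46.
EOQ at €62.46 = 573.5 < 620, so use break Q=620: TC = 57,300×€62.46 + (57,300/620.0)×50.2 + (620.0/2)×0.28×€62.46 = €3,589,018.98.
EOQ at €62.06 = 575.4 < 12000, so use break Q=12000: TC = 57,300×€62.06 + (57,300/12000.0)×50.2 + (12000.0/2)×0.28×€62.06 = €3,660,538.50.
Lowest total cost among the candidates is at Q = 620.0.

TC* ≈ €3,589,019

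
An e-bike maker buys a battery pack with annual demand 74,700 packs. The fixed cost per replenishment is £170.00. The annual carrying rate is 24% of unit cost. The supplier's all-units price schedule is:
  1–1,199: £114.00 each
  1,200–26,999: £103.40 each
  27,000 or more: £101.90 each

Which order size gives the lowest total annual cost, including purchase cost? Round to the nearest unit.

Q* ≈ 1,200 packs

Holding cost per unit per year at price C is H = 0.24·C.
Evaluate total cost at each tier's feasible EOQ or, if the EOQ is below the tier, at the tier's minimum quantity.
EOQ at £114.00 = 963.5 (feasible in tier 1): TC = 74,700×£114.00 + (74,700/963.5)×170 + (963.5/2)×0.24×£114.00 = £8,542,160.75.
EOQ at £103.40 = 1011.7 < 1200, so use break Q=1200: TC = 74,700×£103.40 + (74,700/1200.0)×170 + (1200.0/2)×0.24×£103.40 = £7,749,452.10.
EOQ at £101.90 = 1019.1 < 27000, so use break Q=27000: TC = 74,700×£101.90 + (74,700/27000.0)×170 + (27000.0/2)×0.24×£101.90 = £7,942,556.33.
Lowest total cost is £7,749,452.10 at Q = 1200.0.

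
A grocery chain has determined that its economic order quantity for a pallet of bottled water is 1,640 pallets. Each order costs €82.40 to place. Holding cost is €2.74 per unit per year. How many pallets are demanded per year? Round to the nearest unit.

D ≈ 44,718 pallets per year

Invert the EOQ relation Q*² = 2DS/H.
From Q* = √(2DS/H): D = Q*²H / (2S) = 1,640² × 2.74 / (2 × 82.4) = 44717.864.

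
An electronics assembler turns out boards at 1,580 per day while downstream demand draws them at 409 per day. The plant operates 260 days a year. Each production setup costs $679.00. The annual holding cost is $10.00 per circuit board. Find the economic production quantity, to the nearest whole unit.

Q* ≈ 4,414 boards

Annual demand D = 409 × 260 = 106,340.
Production build-up factor (1 − d/p) = 1 − 409/1,580 = 0.7411.
Q* = √(2DS / (H(1 − d/p))) = √(2 × 106,340 × 679 / (10 × 0.7411)).
= √(144,409,720 / 7.4114) ≈ 4414.162.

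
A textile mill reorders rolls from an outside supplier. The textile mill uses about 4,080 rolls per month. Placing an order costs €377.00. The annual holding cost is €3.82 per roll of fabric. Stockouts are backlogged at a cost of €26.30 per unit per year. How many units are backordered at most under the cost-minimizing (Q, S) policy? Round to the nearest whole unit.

Annual demand D = 4,080 × 12 = 48,960.
With planned backorders, Q* = √(2DS/H) · √((H+B)/B).
√(2DS/H) = √(2 × 48,960 × 377 / 3.82) = 3108.671.
√((H+B)/B) = √((3.82+26.3)/26.3) = 1.0702.
Q* ≈ 3326.782.
S* = Q* · H/(H+B) = 3326.782 × 3.82/30.12 ≈ 421.923.

S* ≈ 422 rolls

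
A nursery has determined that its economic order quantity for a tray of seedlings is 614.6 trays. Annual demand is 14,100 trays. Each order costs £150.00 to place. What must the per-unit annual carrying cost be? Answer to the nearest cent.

H ≈ £11.20

The basic EOQ model gives Q* = √(2DS/H); rearrange for the unknown.
From Q* = √(2DS/H): H = 2DS / Q*² = 2 × 14,100 × 150 / 614.6² = 11.1984.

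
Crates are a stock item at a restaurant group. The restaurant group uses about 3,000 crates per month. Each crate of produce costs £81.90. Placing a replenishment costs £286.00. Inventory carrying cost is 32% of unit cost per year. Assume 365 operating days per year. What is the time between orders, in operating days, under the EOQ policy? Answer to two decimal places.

T ≈ 8.99 days

Annual demand D = 3,000 × 12 = 36,000.
Holding cost H = 0.32 × £81.90 = £26.2080 per unit per year.
Q* = √(2DS/H) = √(2 × 36,000 × 286 / 26.208) ≈ 886.41.
Cycle time = Q*/D × 365 = 886.41 / 36,000 × 365 ≈ 8.987 days.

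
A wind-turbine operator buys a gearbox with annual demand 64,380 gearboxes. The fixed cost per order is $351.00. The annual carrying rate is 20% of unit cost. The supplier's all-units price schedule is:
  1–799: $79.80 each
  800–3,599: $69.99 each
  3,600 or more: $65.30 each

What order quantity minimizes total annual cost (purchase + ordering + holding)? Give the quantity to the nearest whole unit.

Holding cost per unit per year at price C is H = 0.20·C.
Evaluate total cost at each tier's feasible EOQ or, if the EOQ is below the tier, at the tier's minimum quantity.
Tier 1 ($79.80): EOQ = 1682.8 exceeds tier's upper bound 799, so this tier is dominated.
EOQ at $69.99 = 1796.8 (feasible in tier 2): TC = 64,380×$69.99 + (64,380/1796.8)×351 + (1796.8/2)×0.20×$69.99 = $4,531,108.46.
EOQ at $65.30 = 1860.3 < 3600, so use break Q=3600: TC = 64,380×$65.30 + (64,380/3600.0)×351 + (3600.0/2)×0.20×$65.30 = $4,233,799.05.
Lowest total cost is $4,233,799.05 at Q = 3600.0.

Q* ≈ 3,600 gearboxes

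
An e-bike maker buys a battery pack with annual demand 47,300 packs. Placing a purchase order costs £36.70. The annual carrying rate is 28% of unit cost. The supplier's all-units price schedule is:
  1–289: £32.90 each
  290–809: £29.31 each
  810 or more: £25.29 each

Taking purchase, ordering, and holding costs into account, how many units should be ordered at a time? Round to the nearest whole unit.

Holding cost per unit per year at price C is H = 0.28·C.
Candidates are each tier's EOQ (if it falls in that tier) and each price-break quantity.
Tier 1 (£32.90): EOQ = 613.9 exceeds tier's upper bound 289, so this tier is dominated.
EOQ at £29.31 = 650.4 (feasible in tier 2): TC = 47,300×£29.31 + (47,300/650.4)×36.7 + (650.4/2)×0.28×£29.31 = £1,391,700.84.
EOQ at £25.29 = 700.2 < 810, so use break Q=810: TC = 47,300×£25.29 + (47,300/810.0)×36.7 + (810.0/2)×0.28×£25.29 = £1,201,227.98.
Lowest total cost is £1,201,227.98 at Q = 810.0.

Q* ≈ 810 packs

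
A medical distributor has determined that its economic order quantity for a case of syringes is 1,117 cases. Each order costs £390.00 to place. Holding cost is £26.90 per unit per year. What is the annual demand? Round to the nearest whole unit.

D ≈ 43,029 cases per year

The basic EOQ model gives Q* = √(2DS/H); rearrange for the unknown.
From Q* = √(2DS/H): D = Q*²H / (2S) = 1,117² × 26.9 / (2 × 390) = 43029.274.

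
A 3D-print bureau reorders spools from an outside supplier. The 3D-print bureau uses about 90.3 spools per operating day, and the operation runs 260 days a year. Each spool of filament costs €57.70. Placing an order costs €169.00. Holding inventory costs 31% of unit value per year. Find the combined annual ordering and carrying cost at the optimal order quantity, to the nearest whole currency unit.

Annual demand D = 90.3 × 260 = 23,478.
Holding cost H = 0.31 × €57.70 = €17.8870 per unit per year.
The optimal lot size = √(2DS/H) = √(2 × 23,478 × 169 / 17.887) ≈ 666.07.
At the optimum the two cost components are equal, so total cost = 2·(Q*/2)H = Q*·H.
Minimum total = √(2DSH) = √(2 × 23,478 × 169 × 17.887) ≈ 11914.002.

TC* ≈ €11,914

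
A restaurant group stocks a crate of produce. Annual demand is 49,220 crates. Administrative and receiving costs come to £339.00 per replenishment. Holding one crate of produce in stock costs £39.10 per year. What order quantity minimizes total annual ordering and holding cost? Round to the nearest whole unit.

EOQ = √(2DS / H) = √(2 × 49,220 × 339 / 39.1).
= √(33,371,160 / 39.1) = √853,482.3529 ≈ 923.841.

Q* ≈ 924 crates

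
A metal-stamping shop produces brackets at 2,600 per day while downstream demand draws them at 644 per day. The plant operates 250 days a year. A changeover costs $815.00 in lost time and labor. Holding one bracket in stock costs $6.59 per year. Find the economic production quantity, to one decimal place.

Q* ≈ 7,275.6 brackets

Annual demand D = 644 × 250 = 161,000.
Production build-up factor (1 − d/p) = 1 − 644/2,600 = 0.7523.
Q* = √(2DS / (H(1 − d/p))) = √(2 × 161,000 × 815 / (6.59 × 0.7523)).
= √(262,430,000 / 4.9577) ≈ 7275.558.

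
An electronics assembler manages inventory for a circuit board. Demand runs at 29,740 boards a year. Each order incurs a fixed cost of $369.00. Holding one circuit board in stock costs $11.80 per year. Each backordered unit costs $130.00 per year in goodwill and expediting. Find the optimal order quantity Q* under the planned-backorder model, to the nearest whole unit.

Q* ≈ 1,424 boards

With planned backorders, Q* = √(2DS/H) · √((H+B)/B).
√(2DS/H) = √(2 × 29,740 × 369 / 11.8) = 1363.822.
√((H+B)/B) = √((11.8+130)/130) = 1.0444.
Q* ≈ 1424.374.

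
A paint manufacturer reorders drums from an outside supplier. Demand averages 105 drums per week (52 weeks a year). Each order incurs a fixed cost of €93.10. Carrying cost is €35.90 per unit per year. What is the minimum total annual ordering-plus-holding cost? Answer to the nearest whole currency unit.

Annual demand D = 105 × 52 = 5,460.
Q* = √(2DS/H) = √(2 × 5,460 × 93.1 / 35.9) ≈ 168.28.
At Q*, ordering cost (D/Q*)S equals holding cost (Q*/2)H, each = √(DSH/2).
Minimum total = √(2DSH) = √(2 × 5,460 × 93.1 × 35.9) ≈ 6041.341.

TC* ≈ €6,041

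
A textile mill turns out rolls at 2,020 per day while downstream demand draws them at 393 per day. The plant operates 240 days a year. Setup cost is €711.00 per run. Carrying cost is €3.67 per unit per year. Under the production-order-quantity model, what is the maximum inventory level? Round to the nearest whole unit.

Annual demand D = 393 × 240 = 94,320.
Production build-up factor (1 − d/p) = 1 − 393/2,020 = 0.8054.
Q* = √(2DS / (H(1 − d/p))) = √(2 × 94,320 × 711 / (3.67 × 0.8054)).
= √(134,123,040 / 2.956) ≈ 6735.977.
Maximum inventory = Q*(1 − d/p) = 6735.977 × 0.8054 ≈ 5425.462.

I_max ≈ 5,425 rolls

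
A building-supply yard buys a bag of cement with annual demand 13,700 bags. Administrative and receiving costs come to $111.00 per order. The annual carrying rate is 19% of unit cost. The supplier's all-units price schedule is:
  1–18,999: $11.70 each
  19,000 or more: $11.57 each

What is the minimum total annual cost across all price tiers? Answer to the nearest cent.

Holding cost per unit per year at price C is H = 0.19·C.
For each price level, check whether its EOQ is feasible; otherwise the best quantity at that price is the breakpoint.
EOQ at $11.70 = 1169.7 (feasible in tier 1): TC = 13,700×$11.70 + (13,700/1169.7)×111 + (1169.7/2)×0.19×$11.70 = $162,890.20.
EOQ at $11.57 = 1176.2 < 19000, so use break Q=19000: TC = 13,700×$11.57 + (13,700/19000.0)×111 + (19000.0/2)×0.19×$11.57 = $179,472.89.
Lowest total cost among the candidates is at Q = 1169.7.

TC* ≈ $162,890.20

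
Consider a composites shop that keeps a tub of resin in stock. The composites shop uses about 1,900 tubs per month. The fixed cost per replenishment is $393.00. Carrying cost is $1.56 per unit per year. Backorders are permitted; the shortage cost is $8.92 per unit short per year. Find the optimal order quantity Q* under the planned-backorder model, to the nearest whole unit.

Q* ≈ 3,674 tubs

Annual demand D = 1,900 × 12 = 22,800.
With planned backorders, Q* = √(2DS/H) · √((H+B)/B).
√(2DS/H) = √(2 × 22,800 × 393 / 1.56) = 3389.350.
√((H+B)/B) = √((1.56+8.92)/8.92) = 1.0839.
Q* ≈ 3673.792.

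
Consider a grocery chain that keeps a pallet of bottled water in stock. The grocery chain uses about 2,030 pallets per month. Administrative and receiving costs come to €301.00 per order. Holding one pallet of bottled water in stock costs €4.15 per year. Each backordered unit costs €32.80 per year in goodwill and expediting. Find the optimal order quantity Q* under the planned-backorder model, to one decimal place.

Annual demand D = 2,030 × 12 = 24,360.
With planned backorders, Q* = √(2DS/H) · √((H+B)/B).
√(2DS/H) = √(2 × 24,360 × 301 / 4.15) = 1879.805.
√((H+B)/B) = √((4.15+32.8)/32.8) = 1.0614.
Q* ≈ 1995.185.

Q* ≈ 1,995.2 pallets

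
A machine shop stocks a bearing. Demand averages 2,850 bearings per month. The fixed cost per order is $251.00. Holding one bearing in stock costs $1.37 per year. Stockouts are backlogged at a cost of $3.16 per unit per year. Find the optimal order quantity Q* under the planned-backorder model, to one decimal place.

Annual demand D = 2,850 × 12 = 34,200.
With planned backorders, Q* = √(2DS/H) · √((H+B)/B).
√(2DS/H) = √(2 × 34,200 × 251 / 1.37) = 3540.011.
√((H+B)/B) = √((1.37+3.16)/3.16) = 1.1973.
Q* ≈ 4238.480.

Q* ≈ 4,238.5 bearings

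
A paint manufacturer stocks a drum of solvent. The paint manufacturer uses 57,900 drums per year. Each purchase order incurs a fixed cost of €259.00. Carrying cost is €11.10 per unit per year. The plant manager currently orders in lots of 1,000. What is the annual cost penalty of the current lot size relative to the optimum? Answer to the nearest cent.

Extra cost ≈ €2,300.18 per year

EOQ = √(2DS/H) = √(2 × 57,900 × 259 / 11.1) ≈ 1643.78.
Cost at Q* = (D/Q*)S + (Q*/2)H = √(2DSH) ≈ €18,245.92.
Cost at Q = 1,000: (57,900/1,000)×259 + (1,000/2)×11.1 = €14,996.10 + €5,550.00 = €20,546.10.
Excess = €20,546.10 − €18,245.92 = €2,300.18.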